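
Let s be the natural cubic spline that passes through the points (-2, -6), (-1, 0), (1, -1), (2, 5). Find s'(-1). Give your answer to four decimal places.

2.7500

Put M_i = s'' at the i-th knot. Here h = (1, 2, 1) and Δ = (6, -1/2, 6), so the interior equations h_(i-1)·M_(i-1) + 2(h_(i-1)+h_i)·M_i + h_i·M_(i+1) = 6(Δ_i − Δ_(i-1)) read
  1·M_0 + 6·M_1 + 2·M_2 = 6(Δ_1 - Δ_0) = -39
  2·M_1 + 6·M_2 + 1·M_3 = 6(Δ_2 - Δ_1) = 39
Natural end conditions: M_0 = M_3 = 0.
Solving the tridiagonal system: M_0 = 0, M_1 = -39/4, M_2 = 39/4, M_3 = 0.
On [-1, 1], s'(t) = b_1 + 2c_1·(t + 1) + 3d_1·(t + 1)² with b_1 = Δ_1 - h_1(2M_1 + M_2)/6 = 11/4, c_1 = M_1/2 = -39/8, d_1 = (M_2 - M_1)/(6h_1) = 13/8. So s'(-1) = 11/4.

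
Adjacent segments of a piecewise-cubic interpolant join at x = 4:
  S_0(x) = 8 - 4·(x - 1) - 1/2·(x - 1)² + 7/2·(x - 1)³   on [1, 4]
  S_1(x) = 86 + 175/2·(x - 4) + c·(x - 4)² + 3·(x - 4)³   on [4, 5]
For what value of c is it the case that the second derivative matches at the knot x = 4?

S_0''(x) = -1 + 21·(x - 1), so S_0''(4) = 62. On the right, S_1''(4) = 2c, so c = 31.

31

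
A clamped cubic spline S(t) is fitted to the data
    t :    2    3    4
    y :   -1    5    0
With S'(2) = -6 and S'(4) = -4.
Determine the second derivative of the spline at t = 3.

-35

With m_i denoting the second derivative at x_i, h_i = 1, 1, and Δ_i = (y_(i+1) − y_i)/h_i = 6, -5:
  1·m_0 + 4·m_1 + 1·m_2 = 6(Δ_1 - Δ_0) = -66
Clamped end conditions give two more equations: 2h_0·m_0 + h_0·m_1 = 6(Δ_0 - S'(2)) = 72 and h_1·m_1 + 2h_1·m_2 = 6(S'(4) - Δ_1) = 6.
Hence m_0 = 107/2, m_1 = -35, m_2 = 41/2.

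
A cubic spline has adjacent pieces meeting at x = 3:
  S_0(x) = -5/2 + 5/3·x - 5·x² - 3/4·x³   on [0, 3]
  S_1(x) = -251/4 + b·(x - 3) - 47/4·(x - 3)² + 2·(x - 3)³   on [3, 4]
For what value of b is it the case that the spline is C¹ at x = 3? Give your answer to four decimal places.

-48.5833

S_0'(x) = 5/3 - 10·x - 9/4·x², so S_0'(3) = -583/12. On the right, S_1'(3) = b, so b = -583/12.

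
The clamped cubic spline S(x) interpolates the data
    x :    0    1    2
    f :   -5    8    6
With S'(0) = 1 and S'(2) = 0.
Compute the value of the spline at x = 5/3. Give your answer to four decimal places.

Let M_i = S''(x_i). Step sizes h_i = 1, 1; slopes of the chords Δ_i = (y_(i+1) - y_i)/h_i = 13, -2.
  1·M_0 + 4·M_1 + 1·M_2 = 6(Δ_1 - Δ_0) = -90
Clamped end conditions give two more equations: 2h_0·M_0 + h_0·M_1 = 6(Δ_0 - S'(0)) = 72 and h_1·M_1 + 2h_1·M_2 = 6(S'(2) - Δ_1) = 12.
Solving the tridiagonal system: M_0 = 58, M_1 = -44, M_2 = 28.
On [1, 2], S(x) = 8 + 8·(x - 1) - 22·(x - 1)² + 12·(x - 1)³.
With (x - 1) = 2/3: S(5/3) = 64/9.

7.1111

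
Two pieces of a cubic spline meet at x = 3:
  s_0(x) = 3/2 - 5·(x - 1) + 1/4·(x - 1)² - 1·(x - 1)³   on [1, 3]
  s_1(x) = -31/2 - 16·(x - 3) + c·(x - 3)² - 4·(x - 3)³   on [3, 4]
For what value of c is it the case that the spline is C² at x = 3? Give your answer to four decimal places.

s_0''(x) = 1/2 - 6·(x - 1), so s_0''(3) = -23/2. On the right, s_1''(3) = 2c, so c = -23/4.

-5.7500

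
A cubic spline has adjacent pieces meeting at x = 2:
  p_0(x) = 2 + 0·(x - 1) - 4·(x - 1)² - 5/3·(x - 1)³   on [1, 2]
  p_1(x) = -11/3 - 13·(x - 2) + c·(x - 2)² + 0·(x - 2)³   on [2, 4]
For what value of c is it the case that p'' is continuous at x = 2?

-9

p_0''(x) = -8 - 10·(x - 1), so p_0''(2) = -18. On the right, p_1''(2) = 2c, so c = -9.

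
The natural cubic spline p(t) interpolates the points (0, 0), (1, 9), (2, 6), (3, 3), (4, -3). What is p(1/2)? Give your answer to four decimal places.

5.7254

Put M_i = p'' at the i-th knot. Here h = (1, 1, 1, 1) and Δ = (9, -3, -3, -6), so the interior equations h_(i-1)·M_(i-1) + 2(h_(i-1)+h_i)·M_i + h_i·M_(i+1) = 6(Δ_i − Δ_(i-1)) read
  1·M_0 + 4·M_1 + 1·M_2 = 6(Δ_1 - Δ_0) = -72
  1·M_1 + 4·M_2 + 1·M_3 = 6(Δ_2 - Δ_1) = 0
  1·M_2 + 4·M_3 + 1·M_4 = 6(Δ_3 - Δ_2) = -18
Natural end conditions: M_0 = M_4 = 0.
Solving the tridiagonal system: M_0 = 0, M_1 = -549/28, M_2 = 45/7, M_3 = -171/28, M_4 = 0.
On [0, 1], p(t) = 0 + 687/56·t + 0·t² - 183/56·t³.
With t = 1/2: p(1/2) = 2565/448.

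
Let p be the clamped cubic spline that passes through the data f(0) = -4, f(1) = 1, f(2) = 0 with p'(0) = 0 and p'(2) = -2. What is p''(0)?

23

Put m_i = p'' at the i-th knot. Here h = (1, 1) and Δ = (5, -1), so the interior equations h_(i-1)·m_(i-1) + 2(h_(i-1)+h_i)·m_i + h_i·m_(i+1) = 6(Δ_i − Δ_(i-1)) read
  1·m_0 + 4·m_1 + 1·m_2 = 6(Δ_1 - Δ_0) = -36
Clamped end conditions give two more equations: 2h_0·m_0 + h_0·m_1 = 6(Δ_0 - p'(0)) = 30 and h_1·m_1 + 2h_1·m_2 = 6(p'(2) - Δ_1) = -6.
Hence m_0 = 23, m_1 = -16, m_2 = 5.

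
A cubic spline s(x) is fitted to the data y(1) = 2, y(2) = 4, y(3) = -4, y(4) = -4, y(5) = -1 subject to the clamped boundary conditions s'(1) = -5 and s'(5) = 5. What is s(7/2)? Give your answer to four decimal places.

-5.0960

With σ_i denoting the second derivative at x_i, h_i = 1, 1, 1, 1, and Δ_i = (y_(i+1) − y_i)/h_i = 2, -8, 0, 3:
  1·σ_0 + 4·σ_1 + 1·σ_2 = 6(Δ_1 - Δ_0) = -60
  1·σ_1 + 4·σ_2 + 1·σ_3 = 6(Δ_2 - Δ_1) = 48
  1·σ_2 + 4·σ_3 + 1·σ_4 = 6(Δ_3 - Δ_2) = 18
Clamped end conditions give two more equations: 2h_0·σ_0 + h_0·σ_1 = 6(Δ_0 - s'(1)) = 42 and h_3·σ_3 + 2h_3·σ_4 = 6(s'(5) - Δ_3) = 12.
Hence σ_0 = 991/28, σ_1 = -403/14, σ_2 = 79/4, σ_3 = -31/14, σ_4 = 199/28.
On [3, 4], s(x) = -4 - 87/14·(x - 3) + 79/8·(x - 3)² - 205/56·(x - 3)³.
With (x - 3) = 1/2: s(7/2) = -2283/448.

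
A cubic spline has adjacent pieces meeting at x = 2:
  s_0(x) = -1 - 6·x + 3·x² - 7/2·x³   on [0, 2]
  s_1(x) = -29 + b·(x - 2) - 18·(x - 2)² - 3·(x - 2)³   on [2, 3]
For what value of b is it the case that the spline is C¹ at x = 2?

-36

s_0'(x) = -6 + 6·x - 21/2·x², so s_0'(2) = -36. On the right, s_1'(2) = b, so b = -36.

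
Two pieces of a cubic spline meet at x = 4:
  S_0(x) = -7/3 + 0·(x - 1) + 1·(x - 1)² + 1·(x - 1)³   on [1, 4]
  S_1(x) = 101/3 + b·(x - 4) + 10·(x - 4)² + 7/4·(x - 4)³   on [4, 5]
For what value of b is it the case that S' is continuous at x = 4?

S_0'(x) = 0 + 2·(x - 1) + 3·(x - 1)², so S_0'(4) = 33. On the right, S_1'(4) = b, so b = 33.

33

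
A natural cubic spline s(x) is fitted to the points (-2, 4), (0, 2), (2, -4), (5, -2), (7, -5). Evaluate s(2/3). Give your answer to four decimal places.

With M_i denoting the second derivative at x_i, h_i = 2, 2, 3, 2, and Δ_i = (y_(i+1) − y_i)/h_i = -1, -3, 2/3, -3/2:
  2·M_0 + 8·M_1 + 2·M_2 = 6(Δ_1 - Δ_0) = -12
  2·M_1 + 10·M_2 + 3·M_3 = 6(Δ_2 - Δ_1) = 22
  3·M_2 + 10·M_3 + 2·M_4 = 6(Δ_3 - Δ_2) = -13
Natural end conditions: M_0 = M_4 = 0.
Solving the tridiagonal system: M_0 = 0, M_1 = -805/344, M_2 = 289/86, M_3 = -397/172, M_4 = 0.
On [0, 2], s(x) = 2 - 1321/516·x - 805/688·x² + 1961/4128·x³.
With x = 2/3: s(2/3) = -599/6966.

-0.0860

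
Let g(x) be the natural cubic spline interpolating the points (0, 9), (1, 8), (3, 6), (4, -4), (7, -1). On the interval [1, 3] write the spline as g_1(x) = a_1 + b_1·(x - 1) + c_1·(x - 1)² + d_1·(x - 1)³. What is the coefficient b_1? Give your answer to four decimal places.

With M_i denoting the second derivative at x_i, h_i = 1, 2, 1, 3, and Δ_i = (y_(i+1) − y_i)/h_i = -1, -1, -10, 1:
  1·M_0 + 6·M_1 + 2·M_2 = 6(Δ_1 - Δ_0) = 0
  2·M_1 + 6·M_2 + 1·M_3 = 6(Δ_2 - Δ_1) = -54
  1·M_2 + 8·M_3 + 3·M_4 = 6(Δ_3 - Δ_2) = 66
Natural end conditions: M_0 = M_4 = 0.
Forward elimination and back-substitution give M_0 = 0, M_1 = 498/125, M_2 = -1494/125, M_3 = 1218/125, M_4 = 0.
On [1, 3], with g_1(x) = a_1 + b_1·(x - 1) + c_1·(x - 1)² + d_1·(x - 1)³: c_1 = M_1/2 = 249/125, d_1 = (M_2 - M_1)/(6h_1) = -166/125, b_1 = Δ_1 - h_1(2M_1 + M_2)/6 = 41/125.

0.3280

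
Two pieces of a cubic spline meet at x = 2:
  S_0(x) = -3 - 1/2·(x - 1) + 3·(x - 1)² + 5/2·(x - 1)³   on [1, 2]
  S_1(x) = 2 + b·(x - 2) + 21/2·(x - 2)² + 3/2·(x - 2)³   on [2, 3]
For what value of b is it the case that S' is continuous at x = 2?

13

S_0'(x) = -1/2 + 6·(x - 1) + 15/2·(x - 1)², so S_0'(2) = 13. On the right, S_1'(2) = b, so b = 13.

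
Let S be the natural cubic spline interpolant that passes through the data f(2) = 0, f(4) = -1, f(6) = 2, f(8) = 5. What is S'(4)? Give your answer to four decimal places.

0.5667

Write σ_i for S''(x_i). With h_i = 2, 2, 2 and divided differences Δ_i = -1/2, 3/2, 3/2, the continuity of S' gives the tridiagonal system
  2·σ_0 + 8·σ_1 + 2·σ_2 = 6(Δ_1 - Δ_0) = 12
  2·σ_1 + 8·σ_2 + 2·σ_3 = 6(Δ_2 - Δ_1) = 0
Natural end conditions: σ_0 = σ_3 = 0.
Hence σ_0 = 0, σ_1 = 8/5, σ_2 = -2/5, σ_3 = 0.
On [4, 6], S'(x) = b_1 + 2c_1·(x - 4) + 3d_1·(x - 4)² with b_1 = Δ_1 - h_1(2σ_1 + σ_2)/6 = 17/30, c_1 = σ_1/2 = 4/5, d_1 = (σ_2 - σ_1)/(6h_1) = -1/6. So S'(4) = 17/30.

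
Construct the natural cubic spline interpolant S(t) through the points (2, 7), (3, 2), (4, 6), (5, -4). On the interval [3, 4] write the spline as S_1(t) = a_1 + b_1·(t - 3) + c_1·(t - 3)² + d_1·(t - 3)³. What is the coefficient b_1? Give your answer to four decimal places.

Write m_i for S''(x_i). With h_i = 1, 1, 1 and divided differences Δ_i = -5, 4, -10, the continuity of S' gives the tridiagonal system
  1·m_0 + 4·m_1 + 1·m_2 = 6(Δ_1 - Δ_0) = 54
  1·m_1 + 4·m_2 + 1·m_3 = 6(Δ_2 - Δ_1) = -84
Natural end conditions: m_0 = m_3 = 0.
Hence m_0 = 0, m_1 = 20, m_2 = -26, m_3 = 0.
On [3, 4], with S_1(t) = a_1 + b_1·(t - 3) + c_1·(t - 3)² + d_1·(t - 3)³: c_1 = m_1/2 = 10, d_1 = (m_2 - m_1)/(6h_1) = -23/3, b_1 = Δ_1 - h_1(2m_1 + m_2)/6 = 5/3.

1.6667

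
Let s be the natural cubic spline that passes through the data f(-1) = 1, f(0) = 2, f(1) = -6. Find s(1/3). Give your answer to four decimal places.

With m_i denoting the second derivative at x_i, h_i = 1, 1, and Δ_i = (y_(i+1) − y_i)/h_i = 1, -8:
  1·m_0 + 4·m_1 + 1·m_2 = 6(Δ_1 - Δ_0) = -54
Natural end conditions: m_0 = m_2 = 0.
Solving: m_0 = 0, m_1 = -27/2, m_2 = 0.
On [0, 1], s(x) = 2 - 7/2·x - 27/4·x² + 9/4·x³.
With x = 1/3: s(1/3) = 1/6.

0.1667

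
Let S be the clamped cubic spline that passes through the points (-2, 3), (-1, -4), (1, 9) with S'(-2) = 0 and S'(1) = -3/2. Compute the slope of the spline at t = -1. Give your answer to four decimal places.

-3.5000

Put M_i = S'' at the i-th knot. Here h = (1, 2) and Δ = (-7, 13/2), so the interior equations h_(i-1)·M_(i-1) + 2(h_(i-1)+h_i)·M_i + h_i·M_(i+1) = 6(Δ_i − Δ_(i-1)) read
  1·M_0 + 6·M_1 + 2·M_2 = 6(Δ_1 - Δ_0) = 81
Clamped end conditions give two more equations: 2h_0·M_0 + h_0·M_1 = 6(Δ_0 - S'(-2)) = -42 and h_1·M_1 + 2h_1·M_2 = 6(S'(1) - Δ_1) = -48.
Forward elimination and back-substitution give M_0 = -35, M_1 = 28, M_2 = -26.
On [-1, 1], S'(t) = b_1 + 2c_1·(t + 1) + 3d_1·(t + 1)² with b_1 = Δ_1 - h_1(2M_1 + M_2)/6 = -7/2, c_1 = M_1/2 = 14, d_1 = (M_2 - M_1)/(6h_1) = -9/2. So S'(-1) = -7/2.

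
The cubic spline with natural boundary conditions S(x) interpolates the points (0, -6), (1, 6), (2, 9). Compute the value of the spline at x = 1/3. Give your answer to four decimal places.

-1.3333

Put σ_i = S'' at the i-th knot. Here h = (1, 1) and Δ = (12, 3), so the interior equations h_(i-1)·σ_(i-1) + 2(h_(i-1)+h_i)·σ_i + h_i·σ_(i+1) = 6(Δ_i − Δ_(i-1)) read
  1·σ_0 + 4·σ_1 + 1·σ_2 = 6(Δ_1 - Δ_0) = -54
Natural end conditions: σ_0 = σ_2 = 0.
Hence σ_0 = 0, σ_1 = -27/2, σ_2 = 0.
On [0, 1], S(x) = -6 + 57/4·x + 0·x² - 9/4·x³.
With x = 1/3: S(1/3) = -4/3.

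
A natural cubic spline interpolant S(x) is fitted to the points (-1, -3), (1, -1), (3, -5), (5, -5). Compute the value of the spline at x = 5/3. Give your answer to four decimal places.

Write σ_i for S''(x_i). With h_i = 2, 2, 2 and divided differences Δ_i = 1, -2, 0, the continuity of S' gives the tridiagonal system
  2·σ_0 + 8·σ_1 + 2·σ_2 = 6(Δ_1 - Δ_0) = -18
  2·σ_1 + 8·σ_2 + 2·σ_3 = 6(Δ_2 - Δ_1) = 12
Natural end conditions: σ_0 = σ_3 = 0.
Hence σ_0 = 0, σ_1 = -14/5, σ_2 = 11/5, σ_3 = 0.
On [1, 3], S(x) = -1 - 13/15·(x - 1) - 7/5·(x - 1)² + 5/12·(x - 1)³.
With (x - 1) = 2/3: S(5/3) = -841/405.

-2.0765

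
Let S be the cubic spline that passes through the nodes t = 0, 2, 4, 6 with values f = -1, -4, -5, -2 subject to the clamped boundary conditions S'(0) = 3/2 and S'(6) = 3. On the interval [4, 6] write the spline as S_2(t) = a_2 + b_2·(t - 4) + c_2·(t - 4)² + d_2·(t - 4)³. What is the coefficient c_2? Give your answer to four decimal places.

0.2500

Put m_i = S'' at the i-th knot. Here h = (2, 2, 2) and Δ = (-3/2, -1/2, 3/2), so the interior equations h_(i-1)·m_(i-1) + 2(h_(i-1)+h_i)·m_i + h_i·m_(i+1) = 6(Δ_i − Δ_(i-1)) read
  2·m_0 + 8·m_1 + 2·m_2 = 6(Δ_1 - Δ_0) = 6
  2·m_1 + 8·m_2 + 2·m_3 = 6(Δ_2 - Δ_1) = 12
Clamped end conditions give two more equations: 2h_0·m_0 + h_0·m_1 = 6(Δ_0 - S'(0)) = -18 and h_2·m_2 + 2h_2·m_3 = 6(S'(6) - Δ_2) = 9.
Forward elimination and back-substitution give m_0 = -11/2, m_1 = 2, m_2 = 1/2, m_3 = 2.
On [4, 6], with S_2(t) = a_2 + b_2·(t - 4) + c_2·(t - 4)² + d_2·(t - 4)³: c_2 = m_2/2 = 1/4, d_2 = (m_3 - m_2)/(6h_2) = 1/8, b_2 = Δ_2 - h_2(2m_2 + m_3)/6 = 1/2.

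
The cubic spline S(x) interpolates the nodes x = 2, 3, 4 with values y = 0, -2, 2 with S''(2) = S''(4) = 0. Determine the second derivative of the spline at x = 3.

Put m_i = S'' at the i-th knot. Here h = (1, 1) and Δ = (-2, 4), so the interior equations h_(i-1)·m_(i-1) + 2(h_(i-1)+h_i)·m_i + h_i·m_(i+1) = 6(Δ_i − Δ_(i-1)) read
  1·m_0 + 4·m_1 + 1·m_2 = 6(Δ_1 - Δ_0) = 36
Natural end conditions: m_0 = m_2 = 0.
Solving the tridiagonal system: m_0 = 0, m_1 = 9, m_2 = 0.

9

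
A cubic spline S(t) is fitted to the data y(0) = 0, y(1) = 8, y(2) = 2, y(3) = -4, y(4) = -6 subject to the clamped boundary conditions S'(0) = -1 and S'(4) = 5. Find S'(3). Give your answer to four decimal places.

-5.0714

Write M_i for S''(x_i). With h_i = 1, 1, 1, 1 and divided differences Δ_i = 8, -6, -6, -2, the continuity of S' gives the tridiagonal system
  1·M_0 + 4·M_1 + 1·M_2 = 6(Δ_1 - Δ_0) = -84
  1·M_1 + 4·M_2 + 1·M_3 = 6(Δ_2 - Δ_1) = 0
  1·M_2 + 4·M_3 + 1·M_4 = 6(Δ_3 - Δ_2) = 24
Clamped end conditions give two more equations: 2h_0·M_0 + h_0·M_1 = 6(Δ_0 - S'(0)) = 54 and h_3·M_3 + 2h_3·M_4 = 6(S'(4) - Δ_3) = 42.
Forward elimination and back-substitution give M_0 = 309/7, M_1 = -240/7, M_2 = 9, M_3 = -12/7, M_4 = 153/7.
On [3, 4], S'(t) = b_3 + 2c_3·(t - 3) + 3d_3·(t - 3)² with b_3 = Δ_3 - h_3(2M_3 + M_4)/6 = -71/14, c_3 = M_3/2 = -6/7, d_3 = (M_4 - M_3)/(6h_3) = 55/14. So S'(3) = -71/14.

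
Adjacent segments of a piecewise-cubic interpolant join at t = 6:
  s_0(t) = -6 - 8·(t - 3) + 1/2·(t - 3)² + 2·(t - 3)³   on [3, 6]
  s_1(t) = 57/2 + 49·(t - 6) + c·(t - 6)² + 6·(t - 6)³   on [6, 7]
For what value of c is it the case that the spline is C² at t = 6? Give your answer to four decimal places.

s_0''(t) = 1 + 12·(t - 3), so s_0''(6) = 37. On the right, s_1''(6) = 2c, so c = 37/2.

18.5000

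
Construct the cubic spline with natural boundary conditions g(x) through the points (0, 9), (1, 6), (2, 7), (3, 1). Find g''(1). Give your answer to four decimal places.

Let σ_i = g''(x_i). Step sizes h_i = 1, 1, 1; slopes of the chords Δ_i = (y_(i+1) - y_i)/h_i = -3, 1, -6.
  1·σ_0 + 4·σ_1 + 1·σ_2 = 6(Δ_1 - Δ_0) = 24
  1·σ_1 + 4·σ_2 + 1·σ_3 = 6(Δ_2 - Δ_1) = -42
Natural end conditions: σ_0 = σ_3 = 0.
Solving: σ_0 = 0, σ_1 = 46/5, σ_2 = -64/5, σ_3 = 0.

9.2000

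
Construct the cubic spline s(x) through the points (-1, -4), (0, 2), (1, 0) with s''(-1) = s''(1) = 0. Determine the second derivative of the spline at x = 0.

-12

With σ_i denoting the second derivative at x_i, h_i = 1, 1, and Δ_i = (y_(i+1) − y_i)/h_i = 6, -2:
  1·σ_0 + 4·σ_1 + 1·σ_2 = 6(Δ_1 - Δ_0) = -48
Natural end conditions: σ_0 = σ_2 = 0.
Forward elimination and back-substitution give σ_0 = 0, σ_1 = -12, σ_2 = 0.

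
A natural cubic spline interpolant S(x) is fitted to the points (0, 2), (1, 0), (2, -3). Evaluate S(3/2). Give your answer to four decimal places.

Let σ_i = S''(x_i). Step sizes h_i = 1, 1; slopes of the chords Δ_i = (y_(i+1) - y_i)/h_i = -2, -3.
  1·σ_0 + 4·σ_1 + 1·σ_2 = 6(Δ_1 - Δ_0) = -6
Natural end conditions: σ_0 = σ_2 = 0.
Solving the tridiagonal system: σ_0 = 0, σ_1 = -3/2, σ_2 = 0.
On [1, 2], S(x) = 0 - 5/2·(x - 1) - 3/4·(x - 1)² + 1/4·(x - 1)³.
With (x - 1) = 1/2: S(3/2) = -45/32.

-1.4063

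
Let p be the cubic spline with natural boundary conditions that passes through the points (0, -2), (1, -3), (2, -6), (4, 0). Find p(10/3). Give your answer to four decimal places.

-3.3398

Put M_i = p'' at the i-th knot. Here h = (1, 1, 2) and Δ = (-1, -3, 3), so the interior equations h_(i-1)·M_(i-1) + 2(h_(i-1)+h_i)·M_i + h_i·M_(i+1) = 6(Δ_i − Δ_(i-1)) read
  1·M_0 + 4·M_1 + 1·M_2 = 6(Δ_1 - Δ_0) = -12
  1·M_1 + 6·M_2 + 2·M_3 = 6(Δ_2 - Δ_1) = 36
Natural end conditions: M_0 = M_3 = 0.
Solving the tridiagonal system: M_0 = 0, M_1 = -108/23, M_2 = 156/23, M_3 = 0.
On [2, 4], p(x) = -6 - 35/23·(x - 2) + 78/23·(x - 2)² - 13/23·(x - 2)³.
With (x - 2) = 4/3: p(10/3) = -2074/621.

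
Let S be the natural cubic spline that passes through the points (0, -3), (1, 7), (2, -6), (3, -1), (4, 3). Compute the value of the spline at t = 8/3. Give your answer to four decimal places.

With m_i denoting the second derivative at x_i, h_i = 1, 1, 1, 1, and Δ_i = (y_(i+1) − y_i)/h_i = 10, -13, 5, 4:
  1·m_0 + 4·m_1 + 1·m_2 = 6(Δ_1 - Δ_0) = -138
  1·m_1 + 4·m_2 + 1·m_3 = 6(Δ_2 - Δ_1) = 108
  1·m_2 + 4·m_3 + 1·m_4 = 6(Δ_3 - Δ_2) = -6
Natural end conditions: m_0 = m_4 = 0.
Forward elimination and back-substitution give m_0 = 0, m_1 = -627/14, m_2 = 288/7, m_3 = -165/14, m_4 = 0.
On [2, 3], S(t) = -6 - 27/4·(t - 2) + 144/7·(t - 2)² - 247/28·(t - 2)³.
With (t - 2) = 2/3: S(8/3) = -1501/378.

-3.9709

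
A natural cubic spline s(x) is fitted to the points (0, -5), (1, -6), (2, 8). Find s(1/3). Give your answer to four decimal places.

Put σ_i = s'' at the i-th knot. Here h = (1, 1) and Δ = (-1, 14), so the interior equations h_(i-1)·σ_(i-1) + 2(h_(i-1)+h_i)·σ_i + h_i·σ_(i+1) = 6(Δ_i − Δ_(i-1)) read
  1·σ_0 + 4·σ_1 + 1·σ_2 = 6(Δ_1 - Δ_0) = 90
Natural end conditions: σ_0 = σ_2 = 0.
Hence σ_0 = 0, σ_1 = 45/2, σ_2 = 0.
On [0, 1], s(x) = -5 - 19/4·x + 0·x² + 15/4·x³.
With x = 1/3: s(1/3) = -58/9.

-6.4444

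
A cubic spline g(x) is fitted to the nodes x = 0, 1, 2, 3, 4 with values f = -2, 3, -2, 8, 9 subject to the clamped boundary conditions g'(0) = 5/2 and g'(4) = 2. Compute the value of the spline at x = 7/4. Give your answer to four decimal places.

Put M_i = g'' at the i-th knot. Here h = (1, 1, 1, 1) and Δ = (5, -5, 10, 1), so the interior equations h_(i-1)·M_(i-1) + 2(h_(i-1)+h_i)·M_i + h_i·M_(i+1) = 6(Δ_i − Δ_(i-1)) read
  1·M_0 + 4·M_1 + 1·M_2 = 6(Δ_1 - Δ_0) = -60
  1·M_1 + 4·M_2 + 1·M_3 = 6(Δ_2 - Δ_1) = 90
  1·M_2 + 4·M_3 + 1·M_4 = 6(Δ_3 - Δ_2) = -54
Clamped end conditions give two more equations: 2h_0·M_0 + h_0·M_1 = 6(Δ_0 - g'(0)) = 15 and h_3·M_3 + 2h_3·M_4 = 6(g'(4) - Δ_3) = 6.
Forward elimination and back-substitution give M_0 = 179/8, M_1 = -119/4, M_2 = 293/8, M_3 = -107/4, M_4 = 131/8.
On [1, 2], g(x) = 3 - 19/16·(x - 1) - 119/8·(x - 1)² + 177/16·(x - 1)³.
With (x - 1) = 3/4: g(7/4) = -1629/1024.

-1.5908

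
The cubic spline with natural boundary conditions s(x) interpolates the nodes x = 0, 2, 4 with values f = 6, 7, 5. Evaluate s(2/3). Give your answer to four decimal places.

6.5556

Write m_i for s''(x_i). With h_i = 2, 2 and divided differences Δ_i = 1/2, -1, the continuity of s' gives the tridiagonal system
  2·m_0 + 8·m_1 + 2·m_2 = 6(Δ_1 - Δ_0) = -9
Natural end conditions: m_0 = m_2 = 0.
Solving: m_0 = 0, m_1 = -9/8, m_2 = 0.
On [0, 2], s(x) = 6 + 7/8·x + 0·x² - 3/32·x³.
With x = 2/3: s(2/3) = 59/9.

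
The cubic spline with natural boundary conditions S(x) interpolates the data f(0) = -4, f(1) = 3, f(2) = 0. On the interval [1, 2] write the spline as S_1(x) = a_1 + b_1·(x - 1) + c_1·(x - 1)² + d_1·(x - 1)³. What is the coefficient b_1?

2

Write M_i for S''(x_i). With h_i = 1, 1 and divided differences Δ_i = 7, -3, the continuity of S' gives the tridiagonal system
  1·M_0 + 4·M_1 + 1·M_2 = 6(Δ_1 - Δ_0) = -60
Natural end conditions: M_0 = M_2 = 0.
Hence M_0 = 0, M_1 = -15, M_2 = 0.
On [1, 2], with S_1(x) = a_1 + b_1·(x - 1) + c_1·(x - 1)² + d_1·(x - 1)³: c_1 = M_1/2 = -15/2, d_1 = (M_2 - M_1)/(6h_1) = 5/2, b_1 = Δ_1 - h_1(2M_1 + M_2)/6 = 2.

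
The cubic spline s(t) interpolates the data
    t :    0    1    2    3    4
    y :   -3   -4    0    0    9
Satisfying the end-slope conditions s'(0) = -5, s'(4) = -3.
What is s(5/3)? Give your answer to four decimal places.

-0.8254

Put M_i = s'' at the i-th knot. Here h = (1, 1, 1, 1) and Δ = (-1, 4, 0, 9), so the interior equations h_(i-1)·M_(i-1) + 2(h_(i-1)+h_i)·M_i + h_i·M_(i+1) = 6(Δ_i − Δ_(i-1)) read
  1·M_0 + 4·M_1 + 1·M_2 = 6(Δ_1 - Δ_0) = 30
  1·M_1 + 4·M_2 + 1·M_3 = 6(Δ_2 - Δ_1) = -24
  1·M_2 + 4·M_3 + 1·M_4 = 6(Δ_3 - Δ_2) = 54
Clamped end conditions give two more equations: 2h_0·M_0 + h_0·M_1 = 6(Δ_0 - s'(0)) = 24 and h_3·M_3 + 2h_3·M_4 = 6(s'(4) - Δ_3) = -72.
Solving the tridiagonal system: M_0 = 50/7, M_1 = 68/7, M_2 = -16, M_3 = 212/7, M_4 = -358/7.
On [1, 2], s(t) = -4 + 24/7·(t - 1) + 34/7·(t - 1)² - 30/7·(t - 1)³.
With (t - 1) = 2/3: s(5/3) = -52/63.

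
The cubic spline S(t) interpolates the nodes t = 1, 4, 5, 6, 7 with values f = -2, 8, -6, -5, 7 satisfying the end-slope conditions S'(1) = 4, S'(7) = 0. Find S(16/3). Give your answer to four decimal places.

-8.1296

With M_i denoting the second derivative at x_i, h_i = 3, 1, 1, 1, and Δ_i = (y_(i+1) − y_i)/h_i = 10/3, -14, 1, 12:
  3·M_0 + 8·M_1 + 1·M_2 = 6(Δ_1 - Δ_0) = -104
  1·M_1 + 4·M_2 + 1·M_3 = 6(Δ_2 - Δ_1) = 90
  1·M_2 + 4·M_3 + 1·M_4 = 6(Δ_3 - Δ_2) = 66
Clamped end conditions give two more equations: 2h_0·M_0 + h_0·M_1 = 6(Δ_0 - S'(1)) = -4 and h_3·M_3 + 2h_3·M_4 = 6(S'(7) - Δ_3) = -72.
Solving: M_0 = 53/6, M_1 = -19, M_2 = 43/2, M_3 = 23, M_4 = -95/2.
On [5, 6], S(t) = -6 - 10·(t - 5) + 43/4·(t - 5)² + 1/4·(t - 5)³.
With (t - 5) = 1/3: S(16/3) = -439/54.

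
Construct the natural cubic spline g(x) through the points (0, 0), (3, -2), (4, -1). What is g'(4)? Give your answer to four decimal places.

1.2083

With M_i denoting the second derivative at x_i, h_i = 3, 1, and Δ_i = (y_(i+1) − y_i)/h_i = -2/3, 1:
  3·M_0 + 8·M_1 + 1·M_2 = 6(Δ_1 - Δ_0) = 10
Natural end conditions: M_0 = M_2 = 0.
Solving the tridiagonal system: M_0 = 0, M_1 = 5/4, M_2 = 0.
On [3, 4], g'(x) = b_1 + 2c_1·(x - 3) + 3d_1·(x - 3)² with b_1 = Δ_1 - h_1(2M_1 + M_2)/6 = 7/12, c_1 = M_1/2 = 5/8, d_1 = (M_2 - M_1)/(6h_1) = -5/24. So g'(4) = 29/24.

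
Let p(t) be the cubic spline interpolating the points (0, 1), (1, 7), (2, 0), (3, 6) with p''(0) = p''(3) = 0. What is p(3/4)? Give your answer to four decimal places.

Put M_i = p'' at the i-th knot. Here h = (1, 1, 1) and Δ = (6, -7, 6), so the interior equations h_(i-1)·M_(i-1) + 2(h_(i-1)+h_i)·M_i + h_i·M_(i+1) = 6(Δ_i − Δ_(i-1)) read
  1·M_0 + 4·M_1 + 1·M_2 = 6(Δ_1 - Δ_0) = -78
  1·M_1 + 4·M_2 + 1·M_3 = 6(Δ_2 - Δ_1) = 78
Natural end conditions: M_0 = M_3 = 0.
Forward elimination and back-substitution give M_0 = 0, M_1 = -26, M_2 = 26, M_3 = 0.
On [0, 1], p(t) = 1 + 31/3·t + 0·t² - 13/3·t³.
With t = 3/4: p(3/4) = 443/64.

6.9219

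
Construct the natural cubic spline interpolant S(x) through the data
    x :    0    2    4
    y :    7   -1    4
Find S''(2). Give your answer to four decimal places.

Put m_i = S'' at the i-th knot. Here h = (2, 2) and Δ = (-4, 5/2), so the interior equations h_(i-1)·m_(i-1) + 2(h_(i-1)+h_i)·m_i + h_i·m_(i+1) = 6(Δ_i − Δ_(i-1)) read
  2·m_0 + 8·m_1 + 2·m_2 = 6(Δ_1 - Δ_0) = 39
Natural end conditions: m_0 = m_2 = 0.
Solving: m_0 = 0, m_1 = 39/8, m_2 = 0.

4.8750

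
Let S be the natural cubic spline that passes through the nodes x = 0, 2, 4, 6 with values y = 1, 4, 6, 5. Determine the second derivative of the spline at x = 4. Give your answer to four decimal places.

Write M_i for S''(x_i). With h_i = 2, 2, 2 and divided differences Δ_i = 3/2, 1, -1/2, the continuity of S' gives the tridiagonal system
  2·M_0 + 8·M_1 + 2·M_2 = 6(Δ_1 - Δ_0) = -3
  2·M_1 + 8·M_2 + 2·M_3 = 6(Δ_2 - Δ_1) = -9
Natural end conditions: M_0 = M_3 = 0.
Hence M_0 = 0, M_1 = -1/10, M_2 = -11/10, M_3 = 0.

-1.1000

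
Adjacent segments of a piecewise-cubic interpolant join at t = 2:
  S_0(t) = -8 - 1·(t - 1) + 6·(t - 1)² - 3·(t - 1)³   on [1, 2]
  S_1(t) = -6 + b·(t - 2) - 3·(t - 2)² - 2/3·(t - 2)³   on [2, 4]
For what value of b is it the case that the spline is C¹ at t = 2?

S_0'(t) = -1 + 12·(t - 1) - 9·(t - 1)², so S_0'(2) = 2. On the right, S_1'(2) = b, so b = 2.

2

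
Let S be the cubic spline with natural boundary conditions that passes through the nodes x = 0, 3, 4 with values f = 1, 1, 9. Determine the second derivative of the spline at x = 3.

Let M_i = S''(x_i). Step sizes h_i = 3, 1; slopes of the chords Δ_i = (y_(i+1) - y_i)/h_i = 0, 8.
  3·M_0 + 8·M_1 + 1·M_2 = 6(Δ_1 - Δ_0) = 48
Natural end conditions: M_0 = M_2 = 0.
Hence M_0 = 0, M_1 = 6, M_2 = 0.

6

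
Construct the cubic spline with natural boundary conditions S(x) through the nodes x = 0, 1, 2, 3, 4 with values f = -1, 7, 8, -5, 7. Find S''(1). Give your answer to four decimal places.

Let M_i = S''(x_i). Step sizes h_i = 1, 1, 1, 1; slopes of the chords Δ_i = (y_(i+1) - y_i)/h_i = 8, 1, -13, 12.
  1·M_0 + 4·M_1 + 1·M_2 = 6(Δ_1 - Δ_0) = -42
  1·M_1 + 4·M_2 + 1·M_3 = 6(Δ_2 - Δ_1) = -84
  1·M_2 + 4·M_3 + 1·M_4 = 6(Δ_3 - Δ_2) = 150
Natural end conditions: M_0 = M_4 = 0.
Solving the tridiagonal system: M_0 = 0, M_1 = -18/7, M_2 = -222/7, M_3 = 318/7, M_4 = 0.

-2.5714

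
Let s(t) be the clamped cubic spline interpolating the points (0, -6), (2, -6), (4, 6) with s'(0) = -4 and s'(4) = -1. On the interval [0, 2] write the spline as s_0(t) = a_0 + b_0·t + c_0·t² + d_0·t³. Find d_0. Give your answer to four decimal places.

Let m_i = s''(x_i). Step sizes h_i = 2, 2; slopes of the chords Δ_i = (y_(i+1) - y_i)/h_i = 0, 6.
  2·m_0 + 8·m_1 + 2·m_2 = 6(Δ_1 - Δ_0) = 36
Clamped end conditions give two more equations: 2h_0·m_0 + h_0·m_1 = 6(Δ_0 - s'(0)) = 24 and h_1·m_1 + 2h_1·m_2 = 6(s'(4) - Δ_1) = -42.
Hence m_0 = 9/4, m_1 = 15/2, m_2 = -57/4.
On [0, 2], with s_0(t) = a_0 + b_0·t + c_0·t² + d_0·t³: c_0 = m_0/2 = 9/8, d_0 = (m_1 - m_0)/(6h_0) = 7/16, b_0 = Δ_0 - h_0(2m_0 + m_1)/6 = -4.

0.4375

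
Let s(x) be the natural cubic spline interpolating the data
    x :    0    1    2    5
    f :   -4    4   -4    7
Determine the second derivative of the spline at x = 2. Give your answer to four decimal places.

Write M_i for s''(x_i). With h_i = 1, 1, 3 and divided differences Δ_i = 8, -8, 11/3, the continuity of s' gives the tridiagonal system
  1·M_0 + 4·M_1 + 1·M_2 = 6(Δ_1 - Δ_0) = -96
  1·M_1 + 8·M_2 + 3·M_3 = 6(Δ_2 - Δ_1) = 70
Natural end conditions: M_0 = M_3 = 0.
Hence M_0 = 0, M_1 = -838/31, M_2 = 376/31, M_3 = 0.

12.1290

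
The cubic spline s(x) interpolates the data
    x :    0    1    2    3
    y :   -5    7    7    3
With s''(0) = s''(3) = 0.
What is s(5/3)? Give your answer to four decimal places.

Write M_i for s''(x_i). With h_i = 1, 1, 1 and divided differences Δ_i = 12, 0, -4, the continuity of s' gives the tridiagonal system
  1·M_0 + 4·M_1 + 1·M_2 = 6(Δ_1 - Δ_0) = -72
  1·M_1 + 4·M_2 + 1·M_3 = 6(Δ_2 - Δ_1) = -24
Natural end conditions: M_0 = M_3 = 0.
Hence M_0 = 0, M_1 = -88/5, M_2 = -8/5, M_3 = 0.
On [1, 2], s(x) = 7 + 92/15·(x - 1) - 44/5·(x - 1)² + 8/3·(x - 1)³.
With (x - 1) = 2/3: s(5/3) = 3227/405.

7.9679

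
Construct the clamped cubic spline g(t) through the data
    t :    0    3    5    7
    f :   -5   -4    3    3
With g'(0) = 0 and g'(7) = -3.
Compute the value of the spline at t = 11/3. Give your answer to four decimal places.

-1.8428

With σ_i denoting the second derivative at x_i, h_i = 3, 2, 2, and Δ_i = (y_(i+1) − y_i)/h_i = 1/3, 7/2, 0:
  3·σ_0 + 10·σ_1 + 2·σ_2 = 6(Δ_1 - Δ_0) = 19
  2·σ_1 + 8·σ_2 + 2·σ_3 = 6(Δ_2 - Δ_1) = -21
Clamped end conditions give two more equations: 2h_0·σ_0 + h_0·σ_1 = 6(Δ_0 - g'(0)) = 2 and h_2·σ_2 + 2h_2·σ_3 = 6(g'(7) - Δ_2) = -18.
Hence σ_0 = -113/111, σ_1 = 100/37, σ_2 = -92/37, σ_3 = -241/74.
On [3, 5], g(t) = -4 + 187/74·(t - 3) + 50/37·(t - 3)² - 16/37·(t - 3)³.
With (t - 3) = 2/3: g(11/3) = -1841/999.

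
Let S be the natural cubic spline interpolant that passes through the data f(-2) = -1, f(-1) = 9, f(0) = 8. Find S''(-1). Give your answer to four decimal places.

Put σ_i = S'' at the i-th knot. Here h = (1, 1) and Δ = (10, -1), so the interior equations h_(i-1)·σ_(i-1) + 2(h_(i-1)+h_i)·σ_i + h_i·σ_(i+1) = 6(Δ_i − Δ_(i-1)) read
  1·σ_0 + 4·σ_1 + 1·σ_2 = 6(Δ_1 - Δ_0) = -66
Natural end conditions: σ_0 = σ_2 = 0.
Forward elimination and back-substitution give σ_0 = 0, σ_1 = -33/2, σ_2 = 0.

-16.5000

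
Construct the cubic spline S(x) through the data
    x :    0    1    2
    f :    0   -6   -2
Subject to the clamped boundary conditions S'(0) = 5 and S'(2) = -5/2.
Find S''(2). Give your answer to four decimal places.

Let M_i = S''(x_i). Step sizes h_i = 1, 1; slopes of the chords Δ_i = (y_(i+1) - y_i)/h_i = -6, 4.
  1·M_0 + 4·M_1 + 1·M_2 = 6(Δ_1 - Δ_0) = 60
Clamped end conditions give two more equations: 2h_0·M_0 + h_0·M_1 = 6(Δ_0 - S'(0)) = -66 and h_1·M_1 + 2h_1·M_2 = 6(S'(2) - Δ_1) = -39.
Solving: M_0 = -207/4, M_1 = 75/2, M_2 = -153/4.

-38.2500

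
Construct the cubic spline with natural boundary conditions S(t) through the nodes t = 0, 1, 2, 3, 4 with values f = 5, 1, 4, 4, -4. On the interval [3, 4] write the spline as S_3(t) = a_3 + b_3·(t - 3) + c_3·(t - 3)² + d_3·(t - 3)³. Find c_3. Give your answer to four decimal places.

-5.4107

With m_i denoting the second derivative at x_i, h_i = 1, 1, 1, 1, and Δ_i = (y_(i+1) − y_i)/h_i = -4, 3, 0, -8:
  1·m_0 + 4·m_1 + 1·m_2 = 6(Δ_1 - Δ_0) = 42
  1·m_1 + 4·m_2 + 1·m_3 = 6(Δ_2 - Δ_1) = -18
  1·m_2 + 4·m_3 + 1·m_4 = 6(Δ_3 - Δ_2) = -48
Natural end conditions: m_0 = m_4 = 0.
Forward elimination and back-substitution give m_0 = 0, m_1 = 327/28, m_2 = -33/7, m_3 = -303/28, m_4 = 0.
On [3, 4], with S_3(t) = a_3 + b_3·(t - 3) + c_3·(t - 3)² + d_3·(t - 3)³: c_3 = m_3/2 = -303/56, d_3 = (m_4 - m_3)/(6h_3) = 101/56, b_3 = Δ_3 - h_3(2m_3 + m_4)/6 = -123/28.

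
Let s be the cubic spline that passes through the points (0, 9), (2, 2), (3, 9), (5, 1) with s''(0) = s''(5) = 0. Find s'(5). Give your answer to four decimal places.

-8.3714

Write M_i for s''(x_i). With h_i = 2, 1, 2 and divided differences Δ_i = -7/2, 7, -4, the continuity of s' gives the tridiagonal system
  2·M_0 + 6·M_1 + 1·M_2 = 6(Δ_1 - Δ_0) = 63
  1·M_1 + 6·M_2 + 2·M_3 = 6(Δ_2 - Δ_1) = -66
Natural end conditions: M_0 = M_3 = 0.
Solving: M_0 = 0, M_1 = 444/35, M_2 = -459/35, M_3 = 0.
On [3, 5], s'(t) = b_2 + 2c_2·(t - 3) + 3d_2·(t - 3)² with b_2 = Δ_2 - h_2(2M_2 + M_3)/6 = 166/35, c_2 = M_2/2 = -459/70, d_2 = (M_3 - M_2)/(6h_2) = 153/140. So s'(5) = -293/35.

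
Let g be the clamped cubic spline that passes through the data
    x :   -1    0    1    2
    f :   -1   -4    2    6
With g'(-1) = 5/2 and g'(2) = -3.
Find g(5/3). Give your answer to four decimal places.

Let σ_i = g''(x_i). Step sizes h_i = 1, 1, 1; slopes of the chords Δ_i = (y_(i+1) - y_i)/h_i = -3, 6, 4.
  1·σ_0 + 4·σ_1 + 1·σ_2 = 6(Δ_1 - Δ_0) = 54
  1·σ_1 + 4·σ_2 + 1·σ_3 = 6(Δ_2 - Δ_1) = -12
Clamped end conditions give two more equations: 2h_0·σ_0 + h_0·σ_1 = 6(Δ_0 - g'(-1)) = -33 and h_2·σ_2 + 2h_2·σ_3 = 6(g'(2) - Δ_2) = -42.
Solving: σ_0 = -406/15, σ_1 = 317/15, σ_2 = -52/15, σ_3 = -289/15.
On [1, 2], g(x) = 2 + 251/30·(x - 1) - 26/15·(x - 1)² - 79/30·(x - 1)³.
With (x - 1) = 2/3: g(5/3) = 2441/405.

6.0272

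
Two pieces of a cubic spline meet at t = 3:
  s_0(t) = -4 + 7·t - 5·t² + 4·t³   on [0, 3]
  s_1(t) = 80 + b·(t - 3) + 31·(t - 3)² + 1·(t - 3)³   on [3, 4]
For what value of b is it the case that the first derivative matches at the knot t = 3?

s_0'(t) = 7 - 10·t + 12·t², so s_0'(3) = 85. On the right, s_1'(3) = b, so b = 85.

85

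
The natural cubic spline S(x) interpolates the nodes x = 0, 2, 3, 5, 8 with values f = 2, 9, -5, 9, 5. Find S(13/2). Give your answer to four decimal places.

12.9908

With M_i denoting the second derivative at x_i, h_i = 2, 1, 2, 3, and Δ_i = (y_(i+1) − y_i)/h_i = 7/2, -14, 7, -4/3:
  2·M_0 + 6·M_1 + 1·M_2 = 6(Δ_1 - Δ_0) = -105
  1·M_1 + 6·M_2 + 2·M_3 = 6(Δ_2 - Δ_1) = 126
  2·M_2 + 10·M_3 + 3·M_4 = 6(Δ_3 - Δ_2) = -50
Natural end conditions: M_0 = M_4 = 0.
Forward elimination and back-substitution give M_0 = 0, M_1 = -3620/163, M_2 = 4605/163, M_3 = -1736/163, M_4 = 0.
On [5, 8], S(x) = 9 + 4556/489·(x - 5) - 868/163·(x - 5)² + 868/1467·(x - 5)³.
With (x - 5) = 3/2: S(13/2) = 4235/326.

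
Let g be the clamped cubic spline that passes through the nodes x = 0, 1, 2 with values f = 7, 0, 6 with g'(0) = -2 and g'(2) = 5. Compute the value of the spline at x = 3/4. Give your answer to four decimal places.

1.2109

Write m_i for g''(x_i). With h_i = 1, 1 and divided differences Δ_i = -7, 6, the continuity of g' gives the tridiagonal system
  1·m_0 + 4·m_1 + 1·m_2 = 6(Δ_1 - Δ_0) = 78
Clamped end conditions give two more equations: 2h_0·m_0 + h_0·m_1 = 6(Δ_0 - g'(0)) = -30 and h_1·m_1 + 2h_1·m_2 = 6(g'(2) - Δ_1) = -6.
Hence m_0 = -31, m_1 = 32, m_2 = -19.
On [0, 1], g(x) = 7 - 2·x - 31/2·x² + 21/2·x³.
With x = 3/4: g(3/4) = 155/128.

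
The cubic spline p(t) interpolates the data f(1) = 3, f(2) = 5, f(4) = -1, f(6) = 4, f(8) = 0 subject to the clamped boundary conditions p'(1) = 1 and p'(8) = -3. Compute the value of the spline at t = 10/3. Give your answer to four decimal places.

0.8303

Write σ_i for p''(x_i). With h_i = 1, 2, 2, 2 and divided differences Δ_i = 2, -3, 5/2, -2, the continuity of p' gives the tridiagonal system
  1·σ_0 + 6·σ_1 + 2·σ_2 = 6(Δ_1 - Δ_0) = -30
  2·σ_1 + 8·σ_2 + 2·σ_3 = 6(Δ_2 - Δ_1) = 33
  2·σ_2 + 8·σ_3 + 2·σ_4 = 6(Δ_3 - Δ_2) = -27
Clamped end conditions give two more equations: 2h_0·σ_0 + h_0·σ_1 = 6(Δ_0 - p'(1)) = 6 and h_3·σ_3 + 2h_3·σ_4 = 6(p'(8) - Δ_3) = -6.
Solving: σ_0 = 637/86, σ_1 = -379/43, σ_2 = 1331/172, σ_3 = -485/86, σ_4 = 227/172.
On [2, 4], p(t) = 5 + 51/172·(t - 2) - 379/86·(t - 2)² + 949/688·(t - 2)³.
With (t - 2) = 4/3: p(10/3) = 964/1161.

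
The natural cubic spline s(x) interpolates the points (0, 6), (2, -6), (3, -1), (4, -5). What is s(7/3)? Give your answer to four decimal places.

-4.3494

With M_i denoting the second derivative at x_i, h_i = 2, 1, 1, and Δ_i = (y_(i+1) − y_i)/h_i = -6, 5, -4:
  2·M_0 + 6·M_1 + 1·M_2 = 6(Δ_1 - Δ_0) = 66
  1·M_1 + 4·M_2 + 1·M_3 = 6(Δ_2 - Δ_1) = -54
Natural end conditions: M_0 = M_3 = 0.
Forward elimination and back-substitution give M_0 = 0, M_1 = 318/23, M_2 = -390/23, M_3 = 0.
On [2, 3], s(x) = -6 + 74/23·(x - 2) + 159/23·(x - 2)² - 118/23·(x - 2)³.
With (x - 2) = 1/3: s(7/3) = -2701/621.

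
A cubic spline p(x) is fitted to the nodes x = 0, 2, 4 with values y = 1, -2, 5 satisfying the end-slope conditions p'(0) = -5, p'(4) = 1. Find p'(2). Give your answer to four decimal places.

Write M_i for p''(x_i). With h_i = 2, 2 and divided differences Δ_i = -3/2, 7/2, the continuity of p' gives the tridiagonal system
  2·M_0 + 8·M_1 + 2·M_2 = 6(Δ_1 - Δ_0) = 30
Clamped end conditions give two more equations: 2h_0·M_0 + h_0·M_1 = 6(Δ_0 - p'(0)) = 21 and h_1·M_1 + 2h_1·M_2 = 6(p'(4) - Δ_1) = -15.
Solving the tridiagonal system: M_0 = 3, M_1 = 9/2, M_2 = -6.
On [2, 4], p'(x) = b_1 + 2c_1·(x - 2) + 3d_1·(x - 2)² with b_1 = Δ_1 - h_1(2M_1 + M_2)/6 = 5/2, c_1 = M_1/2 = 9/4, d_1 = (M_2 - M_1)/(6h_1) = -7/8. So p'(2) = 5/2.

2.5000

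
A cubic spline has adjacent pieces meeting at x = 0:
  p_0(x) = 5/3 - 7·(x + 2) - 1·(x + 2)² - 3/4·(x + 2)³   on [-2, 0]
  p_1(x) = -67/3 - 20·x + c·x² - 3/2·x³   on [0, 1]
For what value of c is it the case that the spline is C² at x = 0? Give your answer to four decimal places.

p_0''(x) = -2 - 9/2·(x + 2), so p_0''(0) = -11. On the right, p_1''(0) = 2c, so c = -11/2.

-5.5000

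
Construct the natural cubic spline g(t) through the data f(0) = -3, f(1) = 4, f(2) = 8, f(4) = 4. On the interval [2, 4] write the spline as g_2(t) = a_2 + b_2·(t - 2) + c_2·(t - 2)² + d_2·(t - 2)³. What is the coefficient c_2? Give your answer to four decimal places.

Write m_i for g''(x_i). With h_i = 1, 1, 2 and divided differences Δ_i = 7, 4, -2, the continuity of g' gives the tridiagonal system
  1·m_0 + 4·m_1 + 1·m_2 = 6(Δ_1 - Δ_0) = -18
  1·m_1 + 6·m_2 + 2·m_3 = 6(Δ_2 - Δ_1) = -36
Natural end conditions: m_0 = m_3 = 0.
Solving: m_0 = 0, m_1 = -72/23, m_2 = -126/23, m_3 = 0.
On [2, 4], with g_2(t) = a_2 + b_2·(t - 2) + c_2·(t - 2)² + d_2·(t - 2)³: c_2 = m_2/2 = -63/23, d_2 = (m_3 - m_2)/(6h_2) = 21/46, b_2 = Δ_2 - h_2(2m_2 + m_3)/6 = 38/23.

-2.7391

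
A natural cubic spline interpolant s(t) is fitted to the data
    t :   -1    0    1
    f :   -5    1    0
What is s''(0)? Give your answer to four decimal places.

-10.5000

Put M_i = s'' at the i-th knot. Here h = (1, 1) and Δ = (6, -1), so the interior equations h_(i-1)·M_(i-1) + 2(h_(i-1)+h_i)·M_i + h_i·M_(i+1) = 6(Δ_i − Δ_(i-1)) read
  1·M_0 + 4·M_1 + 1·M_2 = 6(Δ_1 - Δ_0) = -42
Natural end conditions: M_0 = M_2 = 0.
Hence M_0 = 0, M_1 = -21/2, M_2 = 0.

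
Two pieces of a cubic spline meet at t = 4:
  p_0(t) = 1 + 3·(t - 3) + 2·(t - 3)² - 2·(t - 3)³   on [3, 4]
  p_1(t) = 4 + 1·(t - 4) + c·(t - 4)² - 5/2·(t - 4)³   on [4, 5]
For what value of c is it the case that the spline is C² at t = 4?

p_0''(t) = 4 - 12·(t - 3), so p_0''(4) = -8. On the right, p_1''(4) = 2c, so c = -4.

-4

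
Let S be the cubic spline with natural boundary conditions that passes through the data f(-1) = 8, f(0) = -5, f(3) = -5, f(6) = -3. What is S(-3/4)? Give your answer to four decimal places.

With m_i denoting the second derivative at x_i, h_i = 1, 3, 3, and Δ_i = (y_(i+1) − y_i)/h_i = -13, 0, 2/3:
  1·m_0 + 8·m_1 + 3·m_2 = 6(Δ_1 - Δ_0) = 78
  3·m_1 + 12·m_2 + 3·m_3 = 6(Δ_2 - Δ_1) = 4
Natural end conditions: m_0 = m_3 = 0.
Hence m_0 = 0, m_1 = 308/29, m_2 = -202/87, m_3 = 0.
On [-1, 0], S(x) = 8 - 1285/87·(x + 1) + 0·(x + 1)² + 154/87·(x + 1)³.
With (x + 1) = 1/4: S(-3/4) = 4023/928.

4.3351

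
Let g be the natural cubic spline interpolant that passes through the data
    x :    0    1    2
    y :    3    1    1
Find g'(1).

-1

Write σ_i for g''(x_i). With h_i = 1, 1 and divided differences Δ_i = -2, 0, the continuity of g' gives the tridiagonal system
  1·σ_0 + 4·σ_1 + 1·σ_2 = 6(Δ_1 - Δ_0) = 12
Natural end conditions: σ_0 = σ_2 = 0.
Forward elimination and back-substitution give σ_0 = 0, σ_1 = 3, σ_2 = 0.
On [1, 2], g'(x) = b_1 + 2c_1·(x - 1) + 3d_1·(x - 1)² with b_1 = Δ_1 - h_1(2σ_1 + σ_2)/6 = -1, c_1 = σ_1/2 = 3/2, d_1 = (σ_2 - σ_1)/(6h_1) = -1/2. So g'(1) = -1.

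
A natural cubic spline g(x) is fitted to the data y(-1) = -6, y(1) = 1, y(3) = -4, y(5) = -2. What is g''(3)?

4

Write M_i for g''(x_i). With h_i = 2, 2, 2 and divided differences Δ_i = 7/2, -5/2, 1, the continuity of g' gives the tridiagonal system
  2·M_0 + 8·M_1 + 2·M_2 = 6(Δ_1 - Δ_0) = -36
  2·M_1 + 8·M_2 + 2·M_3 = 6(Δ_2 - Δ_1) = 21
Natural end conditions: M_0 = M_3 = 0.
Hence M_0 = 0, M_1 = -11/2, M_2 = 4, M_3 = 0.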